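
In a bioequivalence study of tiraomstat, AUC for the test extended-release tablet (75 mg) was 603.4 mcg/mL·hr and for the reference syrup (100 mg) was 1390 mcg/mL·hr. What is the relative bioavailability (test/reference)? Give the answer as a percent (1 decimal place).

F_rel = 57.9%

F_rel = (AUC_test/D_test) / (AUC_ref/D_ref)
      = (603.4/75) / (1390/100)
      = 8.04533 / 13.9 = 0.5788 = 57.88%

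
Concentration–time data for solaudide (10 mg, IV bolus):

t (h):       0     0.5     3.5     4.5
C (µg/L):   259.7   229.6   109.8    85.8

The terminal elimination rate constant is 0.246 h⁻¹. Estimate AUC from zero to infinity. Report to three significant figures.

Trapezoidal AUC_0→4.5:
  [0→0.5]: (259.7+229.6)/2 × 0.5 = 122.325
  [0.5→3.5]: (229.6+109.8)/2 × 3 = 509.1
  [3.5→4.5]: (109.8+85.8)/2 × 1 = 97.8
  Sum = 729.225 µg/L·h
Extrapolated tail: C_last / k_e = 85.8 / 0.246 = 348.780
AUC_0→∞ = 729.225 + 348.780 = 1078.005 µg/L·h

AUC = 1080 µg/L·h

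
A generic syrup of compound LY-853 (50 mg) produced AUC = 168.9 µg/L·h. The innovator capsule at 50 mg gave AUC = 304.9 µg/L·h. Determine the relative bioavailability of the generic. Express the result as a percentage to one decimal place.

F_rel = 55.4%

F_rel = (AUC_test/D_test) / (AUC_ref/D_ref)
      = (168.9/50) / (304.9/50)
      = 3.378 / 6.098 = 0.5540 = 55.40%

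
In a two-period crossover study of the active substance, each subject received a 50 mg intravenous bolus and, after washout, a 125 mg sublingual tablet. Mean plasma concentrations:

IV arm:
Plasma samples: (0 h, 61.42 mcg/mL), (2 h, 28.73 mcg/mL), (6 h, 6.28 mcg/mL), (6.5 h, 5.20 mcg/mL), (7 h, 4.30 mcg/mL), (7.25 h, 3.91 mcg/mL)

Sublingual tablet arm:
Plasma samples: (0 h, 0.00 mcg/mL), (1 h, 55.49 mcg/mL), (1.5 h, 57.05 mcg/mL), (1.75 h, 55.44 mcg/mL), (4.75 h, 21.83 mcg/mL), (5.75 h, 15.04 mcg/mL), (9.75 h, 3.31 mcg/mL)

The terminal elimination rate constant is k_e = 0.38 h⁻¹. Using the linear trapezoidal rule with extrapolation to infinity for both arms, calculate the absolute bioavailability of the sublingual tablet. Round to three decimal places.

F = 0.565

Trapezoidal AUC_0→7.25 (IV):
  [0→2]: (61.42+28.73)/2 × 2 = 90.15
  [2→6]: (28.73+6.28)/2 × 4 = 70.02
  [6→6.5]: (6.28+5.20)/2 × 0.5 = 2.87
  [6.5→7]: (5.20+4.30)/2 × 0.5 = 2.375
  [7→7.25]: (4.30+3.91)/2 × 0.25 = 1.02625
  Sum = 166.44125 mcg/mL·h
IV tail: 3.91/0.38 = 10.289; AUC_iv,0→∞ = 166.44125 + 10.289 = 176.73025 mcg/mL·h
Trapezoidal AUC_0→9.75 (sublingual tablet):
  [0→1]: (0.00+55.49)/2 × 1 = 27.745
  [1→1.5]: (55.49+57.05)/2 × 0.5 = 28.135
  [1.5→1.75]: (57.05+55.44)/2 × 0.25 = 14.06125
  [1.75→4.75]: (55.44+21.83)/2 × 3 = 115.905
  [4.75→5.75]: (21.83+15.04)/2 × 1 = 18.435
  [5.75→9.75]: (15.04+3.31)/2 × 4 = 36.7
  Sum = 240.98125 mcg/mL·h
sublingual tablet tail: 3.31/0.38 = 8.711; AUC_ev,0→∞ = 240.98125 + 8.711 = 249.69225 mcg/mL·h
F = (AUC_ev/D_ev)/(AUC_iv/D_iv) = (249.69225/125)/(176.73025/50) = 1.997538/3.534605 = 0.5651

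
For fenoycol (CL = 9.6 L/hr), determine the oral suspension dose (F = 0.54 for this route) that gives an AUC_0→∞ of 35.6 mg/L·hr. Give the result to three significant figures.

Dose = CL × AUC_0→∞ / F
     = 9.6 × 35.6 / 0.54 = 632.889 mg

Dose = 633 mg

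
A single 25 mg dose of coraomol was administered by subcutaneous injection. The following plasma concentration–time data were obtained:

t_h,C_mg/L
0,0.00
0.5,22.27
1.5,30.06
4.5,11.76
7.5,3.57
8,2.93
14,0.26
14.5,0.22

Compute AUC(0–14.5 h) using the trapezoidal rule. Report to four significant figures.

AUC = 128.8 mg/L·h

Trapezoidal AUC_0→14.5:
  [0→0.5]: (0.00+22.27)/2 × 0.5 = 5.5675
  [0.5→1.5]: (22.27+30.06)/2 × 1 = 26.165
  [1.5→4.5]: (30.06+11.76)/2 × 3 = 62.73
  [4.5→7.5]: (11.76+3.57)/2 × 3 = 22.995
  [7.5→8]: (3.57+2.93)/2 × 0.5 = 1.625
  [8→14]: (2.93+0.26)/2 × 6 = 9.57
  [14→14.5]: (0.26+0.22)/2 × 0.5 = 0.12
  Sum = 128.7725 mg/L·h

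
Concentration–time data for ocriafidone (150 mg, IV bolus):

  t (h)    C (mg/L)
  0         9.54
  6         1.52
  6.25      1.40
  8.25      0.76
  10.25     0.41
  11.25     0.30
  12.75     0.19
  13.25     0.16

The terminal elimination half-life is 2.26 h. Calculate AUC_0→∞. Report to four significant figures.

Trapezoidal AUC_0→13.25:
  [0→6]: (9.54+1.52)/2 × 6 = 33.18
  [6→6.25]: (1.52+1.40)/2 × 0.25 = 0.365
  [6.25→8.25]: (1.40+0.76)/2 × 2 = 2.16
  [8.25→10.25]: (0.76+0.41)/2 × 2 = 1.17
  [10.25→11.25]: (0.41+0.30)/2 × 1 = 0.355
  [11.25→12.75]: (0.30+0.19)/2 × 1.5 = 0.3675
  [12.75→13.25]: (0.19+0.16)/2 × 0.5 = 0.0875
  Sum = 37.685 mg/L·h
k_e = ln2 / t½ = 0.693147 / 2.26 = 0.3067 h^-1
Extrapolated tail: C_last / k_e = 0.16 / 0.3067 = 0.522
AUC_0→∞ = 37.685 + 0.522 = 38.207 mg/L·h

AUC = 38.21 mg/L·h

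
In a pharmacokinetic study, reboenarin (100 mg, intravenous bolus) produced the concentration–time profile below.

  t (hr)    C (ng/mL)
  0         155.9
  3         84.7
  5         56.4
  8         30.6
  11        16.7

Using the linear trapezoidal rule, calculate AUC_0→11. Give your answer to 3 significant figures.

Trapezoidal AUC_0→11:
  [0→3]: (155.9+84.7)/2 × 3 = 360.9
  [3→5]: (84.7+56.4)/2 × 2 = 141.1
  [5→8]: (56.4+30.6)/2 × 3 = 130.5
  [8→11]: (30.6+16.7)/2 × 3 = 70.95
  Sum = 703.45 ng/mL·hr

AUC = 703 ng/mL·hr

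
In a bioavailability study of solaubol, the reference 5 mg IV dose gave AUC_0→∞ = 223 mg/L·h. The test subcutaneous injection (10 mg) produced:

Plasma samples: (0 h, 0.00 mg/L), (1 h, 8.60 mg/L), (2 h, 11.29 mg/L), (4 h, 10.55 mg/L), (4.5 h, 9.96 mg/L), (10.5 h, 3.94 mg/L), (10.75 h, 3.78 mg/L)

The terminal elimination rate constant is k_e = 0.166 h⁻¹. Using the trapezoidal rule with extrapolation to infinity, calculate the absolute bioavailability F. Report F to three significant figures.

F = 0.239

Trapezoidal AUC_0→10.75 (subcutaneous injection):
  [0→1]: (0.00+8.60)/2 × 1 = 4.3
  [1→2]: (8.60+11.29)/2 × 1 = 9.945
  [2→4]: (11.29+10.55)/2 × 2 = 21.84
  [4→4.5]: (10.55+9.96)/2 × 0.5 = 5.1275
  [4.5→10.5]: (9.96+3.94)/2 × 6 = 41.7
  [10.5→10.75]: (3.94+3.78)/2 × 0.25 = 0.965
  Sum = 83.8775 mg/L·h
Tail: C_last/k_e = 3.78/0.166 = 22.771
AUC_0→∞ (subcutaneous injection) = 83.8775 + 22.771 = 106.6485 mg/L·h
F = (AUC_ev/D_ev)/(AUC_iv/D_iv) = (106.6485/10)/(223/5) = 10.66485/44.6 = 0.2391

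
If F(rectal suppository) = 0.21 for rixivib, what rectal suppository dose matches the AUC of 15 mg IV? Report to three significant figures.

D_rectal = 71.4 mg

For equal systemic exposure: F × D_ev = D_iv
D_ev = D_iv / F = 15 / 0.21 = 71.4286 mg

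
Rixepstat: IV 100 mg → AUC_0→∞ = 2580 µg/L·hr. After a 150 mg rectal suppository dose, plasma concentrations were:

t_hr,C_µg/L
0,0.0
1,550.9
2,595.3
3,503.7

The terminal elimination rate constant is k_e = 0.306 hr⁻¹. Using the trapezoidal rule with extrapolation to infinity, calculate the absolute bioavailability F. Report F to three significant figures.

Trapezoidal AUC_0→3 (rectal suppository):
  [0→1]: (0.0+550.9)/2 × 1 = 275.45
  [1→2]: (550.9+595.3)/2 × 1 = 573.1
  [2→3]: (595.3+503.7)/2 × 1 = 549.5
  Sum = 1398.05 µg/L·hr
Tail: C_last/k_e = 503.7/0.306 = 1646.078
AUC_0→∞ (rectal suppository) = 1398.05 + 1646.078 = 3044.128 µg/L·hr
F = (AUC_ev/D_ev)/(AUC_iv/D_iv) = (3044.128/150)/(2580/100) = 20.2942/25.8 = 0.7866

F = 0.787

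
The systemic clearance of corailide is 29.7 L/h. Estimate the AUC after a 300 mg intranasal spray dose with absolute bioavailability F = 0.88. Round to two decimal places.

AUC_0→∞ = F × Dose / CL
        = 0.88 × 300 / 29.7 = 8.88889 mg/L·h

AUC = 8.89 mg/L·h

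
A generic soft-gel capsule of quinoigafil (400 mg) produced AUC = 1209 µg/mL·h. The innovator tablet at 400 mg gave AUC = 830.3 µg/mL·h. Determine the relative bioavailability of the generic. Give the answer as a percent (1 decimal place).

F_rel = (AUC_test/D_test) / (AUC_ref/D_ref)
      = (1209/400) / (830.3/400)
      = 3.0225 / 2.07575 = 1.4561 = 145.61%

F_rel = 145.6%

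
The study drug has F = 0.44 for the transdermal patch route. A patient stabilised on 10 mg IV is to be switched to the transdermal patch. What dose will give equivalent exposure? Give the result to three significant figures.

D_transdermal = 22.7 mg

For equal systemic exposure: F × D_ev = D_iv
D_ev = D_iv / F = 10 / 0.44 = 22.7273 mg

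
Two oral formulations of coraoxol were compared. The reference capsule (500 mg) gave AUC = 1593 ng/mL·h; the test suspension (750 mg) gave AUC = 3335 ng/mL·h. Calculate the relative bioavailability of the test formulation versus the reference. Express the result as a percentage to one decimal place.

F_rel = (AUC_test/D_test) / (AUC_ref/D_ref)
      = (3335/750) / (1593/500)
      = 4.44667 / 3.186 = 1.3957 = 139.57%

F_rel = 139.6%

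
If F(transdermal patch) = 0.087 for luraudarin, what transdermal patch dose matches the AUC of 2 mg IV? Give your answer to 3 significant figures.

For equal systemic exposure: F × D_ev = D_iv
D_ev = D_iv / F = 2 / 0.087 = 22.9885 mg

D_transdermal = 23.0 mg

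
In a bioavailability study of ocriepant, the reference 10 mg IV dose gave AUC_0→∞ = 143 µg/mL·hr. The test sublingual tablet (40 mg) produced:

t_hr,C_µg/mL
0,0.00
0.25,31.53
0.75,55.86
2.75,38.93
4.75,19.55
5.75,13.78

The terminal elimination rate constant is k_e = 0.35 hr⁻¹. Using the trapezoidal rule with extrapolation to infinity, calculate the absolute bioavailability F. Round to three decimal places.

Trapezoidal AUC_0→5.75 (sublingual tablet):
  [0→0.25]: (0.00+31.53)/2 × 0.25 = 3.94125
  [0.25→0.75]: (31.53+55.86)/2 × 0.5 = 21.8475
  [0.75→2.75]: (55.86+38.93)/2 × 2 = 94.79
  [2.75→4.75]: (38.93+19.55)/2 × 2 = 58.48
  [4.75→5.75]: (19.55+13.78)/2 × 1 = 16.665
  Sum = 195.72375 µg/mL·hr
Tail: C_last/k_e = 13.78/0.35 = 39.371
AUC_0→∞ (sublingual tablet) = 195.72375 + 39.371 = 235.09475 µg/mL·hr
F = (AUC_ev/D_ev)/(AUC_iv/D_iv) = (235.09475/40)/(143/10) = 5.87737/14.3 = 0.4110

F = 0.411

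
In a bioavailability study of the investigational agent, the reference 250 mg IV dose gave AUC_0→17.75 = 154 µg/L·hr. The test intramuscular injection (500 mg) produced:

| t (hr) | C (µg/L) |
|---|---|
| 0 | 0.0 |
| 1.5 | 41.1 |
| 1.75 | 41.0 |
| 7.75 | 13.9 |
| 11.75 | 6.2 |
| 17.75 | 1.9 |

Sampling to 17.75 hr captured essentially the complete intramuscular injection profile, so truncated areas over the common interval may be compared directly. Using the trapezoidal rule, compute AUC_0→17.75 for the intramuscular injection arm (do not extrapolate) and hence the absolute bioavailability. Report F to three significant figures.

Trapezoidal AUC_0→17.75 (intramuscular injection):
  [0→1.5]: (0.0+41.1)/2 × 1.5 = 30.825
  [1.5→1.75]: (41.1+41.0)/2 × 0.25 = 10.2625
  [1.75→7.75]: (41.0+13.9)/2 × 6 = 164.7
  [7.75→11.75]: (13.9+6.2)/2 × 4 = 40.2
  [11.75→17.75]: (6.2+1.9)/2 × 6 = 24.3
  Sum = 270.2875 µg/L·hr
F = (AUC_ev/D_ev)/(AUC_iv/D_iv) = (270.2875/500)/(154/250) = 0.540575/0.616 = 0.8776

F = 0.878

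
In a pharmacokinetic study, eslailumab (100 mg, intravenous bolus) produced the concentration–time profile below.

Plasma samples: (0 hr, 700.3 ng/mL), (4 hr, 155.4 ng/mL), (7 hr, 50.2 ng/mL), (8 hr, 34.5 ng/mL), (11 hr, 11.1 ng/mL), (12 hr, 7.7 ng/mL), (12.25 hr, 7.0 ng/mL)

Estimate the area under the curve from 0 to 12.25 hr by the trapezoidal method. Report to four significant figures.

AUC = 2142 ng/mL·hr

Trapezoidal AUC_0→12.25:
  [0→4]: (700.3+155.4)/2 × 4 = 1711.4
  [4→7]: (155.4+50.2)/2 × 3 = 308.4
  [7→8]: (50.2+34.5)/2 × 1 = 42.35
  [8→11]: (34.5+11.1)/2 × 3 = 68.4
  [11→12]: (11.1+7.7)/2 × 1 = 9.4
  [12→12.25]: (7.7+7.0)/2 × 0.25 = 1.8375
  Sum = 2141.7875 ng/mL·hr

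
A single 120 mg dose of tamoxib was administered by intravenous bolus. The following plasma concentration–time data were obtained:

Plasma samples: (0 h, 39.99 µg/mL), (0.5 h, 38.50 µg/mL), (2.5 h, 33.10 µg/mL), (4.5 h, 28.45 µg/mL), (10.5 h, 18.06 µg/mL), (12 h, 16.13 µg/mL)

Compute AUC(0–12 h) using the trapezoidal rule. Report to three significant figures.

AUC = 318 µg/mL·h

Trapezoidal AUC_0→12:
  [0→0.5]: (39.99+38.50)/2 × 0.5 = 19.6225
  [0.5→2.5]: (38.50+33.10)/2 × 2 = 71.6
  [2.5→4.5]: (33.10+28.45)/2 × 2 = 61.55
  [4.5→10.5]: (28.45+18.06)/2 × 6 = 139.53
  [10.5→12]: (18.06+16.13)/2 × 1.5 = 25.6425
  Sum = 317.945 µg/mL·h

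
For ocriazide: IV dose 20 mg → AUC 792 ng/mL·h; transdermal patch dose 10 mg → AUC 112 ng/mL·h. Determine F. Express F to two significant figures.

F = (AUC_ev / D_ev) / (AUC_iv / D_iv)
  = (112/10) / (792/20)
  = 11.2 / 39.6 = 0.2828

F = 0.28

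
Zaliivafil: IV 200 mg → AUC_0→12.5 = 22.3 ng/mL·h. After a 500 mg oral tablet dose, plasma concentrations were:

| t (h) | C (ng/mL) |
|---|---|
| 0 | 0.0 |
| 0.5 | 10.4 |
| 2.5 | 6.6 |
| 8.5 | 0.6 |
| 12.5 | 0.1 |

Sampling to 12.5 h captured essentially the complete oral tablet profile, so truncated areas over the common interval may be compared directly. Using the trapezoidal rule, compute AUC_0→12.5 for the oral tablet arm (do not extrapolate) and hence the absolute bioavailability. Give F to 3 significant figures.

F = 0.764

Trapezoidal AUC_0→12.5 (oral tablet):
  [0→0.5]: (0.0+10.4)/2 × 0.5 = 2.6
  [0.5→2.5]: (10.4+6.6)/2 × 2 = 17.0
  [2.5→8.5]: (6.6+0.6)/2 × 6 = 21.6
  [8.5→12.5]: (0.6+0.1)/2 × 4 = 1.4
  Sum = 42.6 ng/mL·h
F = (AUC_ev/D_ev)/(AUC_iv/D_iv) = (42.6/500)/(22.3/200) = 0.0852/0.1115 = 0.7641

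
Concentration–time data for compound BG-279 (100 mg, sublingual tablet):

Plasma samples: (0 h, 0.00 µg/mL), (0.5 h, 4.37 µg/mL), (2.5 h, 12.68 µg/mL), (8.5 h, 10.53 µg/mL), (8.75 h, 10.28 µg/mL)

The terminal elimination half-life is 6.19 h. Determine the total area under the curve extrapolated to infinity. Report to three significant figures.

AUC = 182 µg/mL·h

Trapezoidal AUC_0→8.75:
  [0→0.5]: (0.00+4.37)/2 × 0.5 = 1.0925
  [0.5→2.5]: (4.37+12.68)/2 × 2 = 17.05
  [2.5→8.5]: (12.68+10.53)/2 × 6 = 69.63
  [8.5→8.75]: (10.53+10.28)/2 × 0.25 = 2.60125
  Sum = 90.37375 µg/mL·h
k_e = ln2 / t½ = 0.693147 / 6.19 = 0.1120 h^-1
Extrapolated tail: C_last / k_e = 10.28 / 0.112 = 91.786
AUC_0→∞ = 90.37375 + 91.786 = 182.15975 µg/mL·h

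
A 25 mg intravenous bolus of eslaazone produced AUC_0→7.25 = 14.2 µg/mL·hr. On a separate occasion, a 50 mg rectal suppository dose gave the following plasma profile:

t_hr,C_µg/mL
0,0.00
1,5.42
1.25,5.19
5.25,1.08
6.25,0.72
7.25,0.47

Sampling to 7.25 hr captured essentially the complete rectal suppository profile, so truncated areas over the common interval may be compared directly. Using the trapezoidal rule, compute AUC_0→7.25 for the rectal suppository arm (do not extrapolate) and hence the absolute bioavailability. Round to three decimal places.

F = 0.636

Trapezoidal AUC_0→7.25 (rectal suppository):
  [0→1]: (0.00+5.42)/2 × 1 = 2.71
  [1→1.25]: (5.42+5.19)/2 × 0.25 = 1.32625
  [1.25→5.25]: (5.19+1.08)/2 × 4 = 12.54
  [5.25→6.25]: (1.08+0.72)/2 × 1 = 0.9
  [6.25→7.25]: (0.72+0.47)/2 × 1 = 0.595
  Sum = 18.07125 µg/mL·hr
F = (AUC_ev/D_ev)/(AUC_iv/D_iv) = (18.07125/50)/(14.2/25) = 0.361425/0.568 = 0.6363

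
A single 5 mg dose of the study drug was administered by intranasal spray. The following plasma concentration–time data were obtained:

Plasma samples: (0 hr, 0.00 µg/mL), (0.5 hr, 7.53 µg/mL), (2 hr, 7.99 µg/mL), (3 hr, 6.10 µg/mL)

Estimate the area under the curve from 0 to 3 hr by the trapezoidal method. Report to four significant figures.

AUC = 20.57 µg/mL·hr

Trapezoidal AUC_0→3:
  [0→0.5]: (0.00+7.53)/2 × 0.5 = 1.8825
  [0.5→2]: (7.53+7.99)/2 × 1.5 = 11.64
  [2→3]: (7.99+6.10)/2 × 1 = 7.045
  Sum = 20.5675 µg/mL·hr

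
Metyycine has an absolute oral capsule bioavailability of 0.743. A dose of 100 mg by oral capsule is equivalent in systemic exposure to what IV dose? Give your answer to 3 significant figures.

D_iv = 74.3 mg

Systemic exposure from an extravascular dose = F × D_ev, so the equivalent IV dose is F × D_ev.
D_iv = F × D_ev = 0.743 × 100 = 74.3 mg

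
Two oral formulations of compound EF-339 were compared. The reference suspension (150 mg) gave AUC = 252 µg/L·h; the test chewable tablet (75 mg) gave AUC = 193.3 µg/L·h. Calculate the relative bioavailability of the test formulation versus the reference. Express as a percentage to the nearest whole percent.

F_rel = 153%

F_rel = (AUC_test/D_test) / (AUC_ref/D_ref)
      = (193.3/75) / (252/150)
      = 2.57733 / 1.68 = 1.5341 = 153.41%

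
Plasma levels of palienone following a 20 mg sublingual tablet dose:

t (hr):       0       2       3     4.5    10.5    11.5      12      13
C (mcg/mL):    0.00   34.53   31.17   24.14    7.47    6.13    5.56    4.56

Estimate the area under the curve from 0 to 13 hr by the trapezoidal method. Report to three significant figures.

Trapezoidal AUC_0→13:
  [0→2]: (0.00+34.53)/2 × 2 = 34.53
  [2→3]: (34.53+31.17)/2 × 1 = 32.85
  [3→4.5]: (31.17+24.14)/2 × 1.5 = 41.4825
  [4.5→10.5]: (24.14+7.47)/2 × 6 = 94.83
  [10.5→11.5]: (7.47+6.13)/2 × 1 = 6.8
  [11.5→12]: (6.13+5.56)/2 × 0.5 = 2.9225
  [12→13]: (5.56+4.56)/2 × 1 = 5.06
  Sum = 218.475 mcg/mL·hr

AUC = 218 mcg/mL·hr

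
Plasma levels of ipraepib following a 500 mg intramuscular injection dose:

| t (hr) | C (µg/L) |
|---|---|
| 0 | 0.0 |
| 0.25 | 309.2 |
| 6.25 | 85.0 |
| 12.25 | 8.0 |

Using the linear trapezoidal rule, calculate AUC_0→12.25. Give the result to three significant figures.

Trapezoidal AUC_0→12.25:
  [0→0.25]: (0.0+309.2)/2 × 0.25 = 38.65
  [0.25→6.25]: (309.2+85.0)/2 × 6 = 1182.6
  [6.25→12.25]: (85.0+8.0)/2 × 6 = 279.0
  Sum = 1500.25 µg/L·hr

AUC = 1500 µg/L·hr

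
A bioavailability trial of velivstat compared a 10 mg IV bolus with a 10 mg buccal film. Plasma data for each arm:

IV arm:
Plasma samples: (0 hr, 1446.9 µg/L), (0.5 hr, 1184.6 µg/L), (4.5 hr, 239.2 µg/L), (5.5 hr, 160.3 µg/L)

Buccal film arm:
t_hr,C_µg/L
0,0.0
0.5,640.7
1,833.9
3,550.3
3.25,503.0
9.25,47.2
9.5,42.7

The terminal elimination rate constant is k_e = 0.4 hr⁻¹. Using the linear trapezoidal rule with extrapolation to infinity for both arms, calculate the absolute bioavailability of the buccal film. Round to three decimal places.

F = 0.929

Trapezoidal AUC_0→5.5 (IV):
  [0→0.5]: (1446.9+1184.6)/2 × 0.5 = 657.875
  [0.5→4.5]: (1184.6+239.2)/2 × 4 = 2847.6
  [4.5→5.5]: (239.2+160.3)/2 × 1 = 199.75
  Sum = 3705.225 µg/L·hr
IV tail: 160.3/0.4 = 400.750; AUC_iv,0→∞ = 3705.225 + 400.750 = 4105.975 µg/L·hr
Trapezoidal AUC_0→9.5 (buccal film):
  [0→0.5]: (0.0+640.7)/2 × 0.5 = 160.175
  [0.5→1]: (640.7+833.9)/2 × 0.5 = 368.65
  [1→3]: (833.9+550.3)/2 × 2 = 1384.2
  [3→3.25]: (550.3+503.0)/2 × 0.25 = 131.6625
  [3.25→9.25]: (503.0+47.2)/2 × 6 = 1650.6
  [9.25→9.5]: (47.2+42.7)/2 × 0.25 = 11.2375
  Sum = 3706.525 µg/L·hr
buccal film tail: 42.7/0.4 = 106.750; AUC_ev,0→∞ = 3706.525 + 106.750 = 3813.275 µg/L·hr
F = (AUC_ev/D_ev)/(AUC_iv/D_iv) = (3813.275/10)/(4105.975/10) = 381.3275/410.5975 = 0.9287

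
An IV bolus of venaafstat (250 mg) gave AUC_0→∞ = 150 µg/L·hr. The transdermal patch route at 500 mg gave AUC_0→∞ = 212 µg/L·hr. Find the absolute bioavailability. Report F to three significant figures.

F = (AUC_ev / D_ev) / (AUC_iv / D_iv)
  = (212/500) / (150/250)
  = 0.424 / 0.6 = 0.7067

F = 0.707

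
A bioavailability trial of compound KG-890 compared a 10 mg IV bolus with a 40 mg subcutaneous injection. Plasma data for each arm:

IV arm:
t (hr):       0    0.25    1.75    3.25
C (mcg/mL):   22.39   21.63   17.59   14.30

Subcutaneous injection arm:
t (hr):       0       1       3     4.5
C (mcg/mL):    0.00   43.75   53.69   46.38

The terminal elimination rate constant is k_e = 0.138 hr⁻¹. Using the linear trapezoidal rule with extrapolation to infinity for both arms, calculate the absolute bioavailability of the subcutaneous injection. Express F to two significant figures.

Trapezoidal AUC_0→3.25 (IV):
  [0→0.25]: (22.39+21.63)/2 × 0.25 = 5.5025
  [0.25→1.75]: (21.63+17.59)/2 × 1.5 = 29.415
  [1.75→3.25]: (17.59+14.30)/2 × 1.5 = 23.9175
  Sum = 58.835 mcg/mL·hr
IV tail: 14.30/0.138 = 103.623; AUC_iv,0→∞ = 58.835 + 103.623 = 162.458 mcg/mL·hr
Trapezoidal AUC_0→4.5 (subcutaneous injection):
  [0→1]: (0.00+43.75)/2 × 1 = 21.875
  [1→3]: (43.75+53.69)/2 × 2 = 97.44
  [3→4.5]: (53.69+46.38)/2 × 1.5 = 75.0525
  Sum = 194.3675 mcg/mL·hr
subcutaneous injection tail: 46.38/0.138 = 336.087; AUC_ev,0→∞ = 194.3675 + 336.087 = 530.4545 mcg/mL·hr
F = (AUC_ev/D_ev)/(AUC_iv/D_iv) = (530.4545/40)/(162.458/10) = 13.2614/16.2458 = 0.8163

F = 0.82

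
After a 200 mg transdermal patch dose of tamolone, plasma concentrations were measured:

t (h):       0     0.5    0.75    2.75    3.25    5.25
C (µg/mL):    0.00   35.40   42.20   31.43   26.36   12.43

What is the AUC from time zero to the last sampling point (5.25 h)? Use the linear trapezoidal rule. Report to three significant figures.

Trapezoidal AUC_0→5.25:
  [0→0.5]: (0.00+35.40)/2 × 0.5 = 8.85
  [0.5→0.75]: (35.40+42.20)/2 × 0.25 = 9.7
  [0.75→2.75]: (42.20+31.43)/2 × 2 = 73.63
  [2.75→3.25]: (31.43+26.36)/2 × 0.5 = 14.4475
  [3.25→5.25]: (26.36+12.43)/2 × 2 = 38.79
  Sum = 145.4175 µg/mL·h

AUC = 145 µg/mL·h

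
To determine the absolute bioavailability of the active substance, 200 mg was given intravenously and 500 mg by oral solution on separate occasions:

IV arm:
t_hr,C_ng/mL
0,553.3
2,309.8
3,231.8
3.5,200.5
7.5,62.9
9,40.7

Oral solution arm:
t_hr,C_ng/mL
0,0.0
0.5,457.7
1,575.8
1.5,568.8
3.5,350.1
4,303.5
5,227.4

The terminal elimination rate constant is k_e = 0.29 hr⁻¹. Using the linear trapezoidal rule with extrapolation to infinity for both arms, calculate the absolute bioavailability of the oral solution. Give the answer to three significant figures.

F = 0.562

Trapezoidal AUC_0→9 (IV):
  [0→2]: (553.3+309.8)/2 × 2 = 863.1
  [2→3]: (309.8+231.8)/2 × 1 = 270.8
  [3→3.5]: (231.8+200.5)/2 × 0.5 = 108.075
  [3.5→7.5]: (200.5+62.9)/2 × 4 = 526.8
  [7.5→9]: (62.9+40.7)/2 × 1.5 = 77.7
  Sum = 1846.475 ng/mL·hr
IV tail: 40.7/0.29 = 140.345; AUC_iv,0→∞ = 1846.475 + 140.345 = 1986.82 ng/mL·hr
Trapezoidal AUC_0→5 (oral solution):
  [0→0.5]: (0.0+457.7)/2 × 0.5 = 114.425
  [0.5→1]: (457.7+575.8)/2 × 0.5 = 258.375
  [1→1.5]: (575.8+568.8)/2 × 0.5 = 286.15
  [1.5→3.5]: (568.8+350.1)/2 × 2 = 918.9
  [3.5→4]: (350.1+303.5)/2 × 0.5 = 163.4
  [4→5]: (303.5+227.4)/2 × 1 = 265.45
  Sum = 2006.7 ng/mL·hr
oral solution tail: 227.4/0.29 = 784.138; AUC_ev,0→∞ = 2006.7 + 784.138 = 2790.838 ng/mL·hr
F = (AUC_ev/D_ev)/(AUC_iv/D_iv) = (2790.838/500)/(1986.82/200) = 5.581676/9.9341 = 0.5619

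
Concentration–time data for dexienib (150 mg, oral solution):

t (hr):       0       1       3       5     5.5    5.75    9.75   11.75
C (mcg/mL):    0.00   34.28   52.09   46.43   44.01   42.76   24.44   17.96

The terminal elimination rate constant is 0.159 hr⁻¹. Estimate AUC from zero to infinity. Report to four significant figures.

AUC = 525.2 mcg/mL·hr

Trapezoidal AUC_0→11.75:
  [0→1]: (0.00+34.28)/2 × 1 = 17.14
  [1→3]: (34.28+52.09)/2 × 2 = 86.37
  [3→5]: (52.09+46.43)/2 × 2 = 98.52
  [5→5.5]: (46.43+44.01)/2 × 0.5 = 22.61
  [5.5→5.75]: (44.01+42.76)/2 × 0.25 = 10.84625
  [5.75→9.75]: (42.76+24.44)/2 × 4 = 134.4
  [9.75→11.75]: (24.44+17.96)/2 × 2 = 42.4
  Sum = 412.28625 mcg/mL·hr
Extrapolated tail: C_last / k_e = 17.96 / 0.159 = 112.956
AUC_0→∞ = 412.28625 + 112.956 = 525.24225 mcg/mL·hr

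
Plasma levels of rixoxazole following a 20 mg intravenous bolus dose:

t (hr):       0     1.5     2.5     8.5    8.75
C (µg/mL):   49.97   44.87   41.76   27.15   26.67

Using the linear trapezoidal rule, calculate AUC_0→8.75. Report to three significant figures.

Trapezoidal AUC_0→8.75:
  [0→1.5]: (49.97+44.87)/2 × 1.5 = 71.13
  [1.5→2.5]: (44.87+41.76)/2 × 1 = 43.315
  [2.5→8.5]: (41.76+27.15)/2 × 6 = 206.73
  [8.5→8.75]: (27.15+26.67)/2 × 0.25 = 6.7275
  Sum = 327.9025 µg/mL·hr

AUC = 328 µg/mL·hr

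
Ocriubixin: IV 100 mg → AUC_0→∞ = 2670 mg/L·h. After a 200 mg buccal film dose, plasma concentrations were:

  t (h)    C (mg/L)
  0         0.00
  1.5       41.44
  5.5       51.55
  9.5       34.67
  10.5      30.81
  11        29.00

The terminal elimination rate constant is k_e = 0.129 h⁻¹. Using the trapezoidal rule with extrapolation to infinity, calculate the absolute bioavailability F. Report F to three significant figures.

Trapezoidal AUC_0→11 (buccal film):
  [0→1.5]: (0.00+41.44)/2 × 1.5 = 31.08
  [1.5→5.5]: (41.44+51.55)/2 × 4 = 185.98
  [5.5→9.5]: (51.55+34.67)/2 × 4 = 172.44
  [9.5→10.5]: (34.67+30.81)/2 × 1 = 32.74
  [10.5→11]: (30.81+29.00)/2 × 0.5 = 14.9525
  Sum = 437.1925 mg/L·h
Tail: C_last/k_e = 29.00/0.129 = 224.806
AUC_0→∞ (buccal film) = 437.1925 + 224.806 = 661.9985 mg/L·h
F = (AUC_ev/D_ev)/(AUC_iv/D_iv) = (661.9985/200)/(2670/100) = 3.3099925/26.7 = 0.1240

F = 0.124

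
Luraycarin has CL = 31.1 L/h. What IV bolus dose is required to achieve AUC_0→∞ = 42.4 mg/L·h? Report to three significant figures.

Dose = 1320 mg

Dose_iv = CL × AUC_0→∞
     = 31.1 × 42.4 = 1318.64 mg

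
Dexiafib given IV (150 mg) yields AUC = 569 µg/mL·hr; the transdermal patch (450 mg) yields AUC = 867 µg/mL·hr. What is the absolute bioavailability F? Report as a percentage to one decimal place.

F = (AUC_ev / D_ev) / (AUC_iv / D_iv)
  = (867/450) / (569/150)
  = 1.92667 / 3.79333 = 0.5079
  = 50.79%

F = 50.8%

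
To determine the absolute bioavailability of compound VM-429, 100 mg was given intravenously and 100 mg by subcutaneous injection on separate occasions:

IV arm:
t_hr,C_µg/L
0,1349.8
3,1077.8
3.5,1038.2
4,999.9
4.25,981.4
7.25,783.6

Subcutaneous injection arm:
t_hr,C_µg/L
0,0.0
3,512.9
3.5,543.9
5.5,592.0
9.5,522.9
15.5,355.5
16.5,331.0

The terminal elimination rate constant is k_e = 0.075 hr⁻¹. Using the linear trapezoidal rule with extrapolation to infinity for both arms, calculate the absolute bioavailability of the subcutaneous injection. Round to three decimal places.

Trapezoidal AUC_0→7.25 (IV):
  [0→3]: (1349.8+1077.8)/2 × 3 = 3641.4
  [3→3.5]: (1077.8+1038.2)/2 × 0.5 = 529.0
  [3.5→4]: (1038.2+999.9)/2 × 0.5 = 509.525
  [4→4.25]: (999.9+981.4)/2 × 0.25 = 247.6625
  [4.25→7.25]: (981.4+783.6)/2 × 3 = 2647.5
  Sum = 7575.0875 µg/L·hr
IV tail: 783.6/0.075 = 10448.000; AUC_iv,0→∞ = 7575.0875 + 10448.000 = 18023.0875 µg/L·hr
Trapezoidal AUC_0→16.5 (subcutaneous injection):
  [0→3]: (0.0+512.9)/2 × 3 = 769.35
  [3→3.5]: (512.9+543.9)/2 × 0.5 = 264.2
  [3.5→5.5]: (543.9+592.0)/2 × 2 = 1135.9
  [5.5→9.5]: (592.0+522.9)/2 × 4 = 2229.8
  [9.5→15.5]: (522.9+355.5)/2 × 6 = 2635.2
  [15.5→16.5]: (355.5+331.0)/2 × 1 = 343.25
  Sum = 7377.7 µg/L·hr
subcutaneous injection tail: 331.0/0.075 = 4413.333; AUC_ev,0→∞ = 7377.7 + 4413.333 = 11791.033 µg/L·hr
F = (AUC_ev/D_ev)/(AUC_iv/D_iv) = (11791.033/100)/(18023.0875/100) = 117.91033/180.231 = 0.6542

F = 0.654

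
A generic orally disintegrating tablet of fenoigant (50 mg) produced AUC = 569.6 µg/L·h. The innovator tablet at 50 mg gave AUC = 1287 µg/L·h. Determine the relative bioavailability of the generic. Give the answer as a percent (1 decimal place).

F_rel = (AUC_test/D_test) / (AUC_ref/D_ref)
      = (569.6/50) / (1287/50)
      = 11.392 / 25.74 = 0.4426 = 44.26%

F_rel = 44.3%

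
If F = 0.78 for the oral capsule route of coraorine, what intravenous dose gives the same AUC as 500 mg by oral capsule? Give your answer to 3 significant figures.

D_iv = 390 mg

Systemic exposure from an extravascular dose = F × D_ev, so the equivalent IV dose is F × D_ev.
D_iv = F × D_ev = 0.78 × 500 = 390 mg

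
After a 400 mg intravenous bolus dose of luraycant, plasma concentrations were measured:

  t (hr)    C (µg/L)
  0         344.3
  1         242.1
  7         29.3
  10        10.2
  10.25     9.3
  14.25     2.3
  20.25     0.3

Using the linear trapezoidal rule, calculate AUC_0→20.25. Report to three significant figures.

Trapezoidal AUC_0→20.25:
  [0→1]: (344.3+242.1)/2 × 1 = 293.2
  [1→7]: (242.1+29.3)/2 × 6 = 814.2
  [7→10]: (29.3+10.2)/2 × 3 = 59.25
  [10→10.25]: (10.2+9.3)/2 × 0.25 = 2.4375
  [10.25→14.25]: (9.3+2.3)/2 × 4 = 23.2
  [14.25→20.25]: (2.3+0.3)/2 × 6 = 7.8
  Sum = 1200.0875 µg/L·hr

AUC = 1200 µg/L·hr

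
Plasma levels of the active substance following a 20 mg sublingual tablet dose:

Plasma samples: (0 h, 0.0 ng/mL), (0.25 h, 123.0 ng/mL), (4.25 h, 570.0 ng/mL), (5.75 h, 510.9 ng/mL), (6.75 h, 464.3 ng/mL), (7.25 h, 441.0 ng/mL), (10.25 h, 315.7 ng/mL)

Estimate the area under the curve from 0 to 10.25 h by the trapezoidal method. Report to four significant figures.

AUC = 4061 ng/mL·h

Trapezoidal AUC_0→10.25:
  [0→0.25]: (0.0+123.0)/2 × 0.25 = 15.375
  [0.25→4.25]: (123.0+570.0)/2 × 4 = 1386.0
  [4.25→5.75]: (570.0+510.9)/2 × 1.5 = 810.675
  [5.75→6.75]: (510.9+464.3)/2 × 1 = 487.6
  [6.75→7.25]: (464.3+441.0)/2 × 0.5 = 226.325
  [7.25→10.25]: (441.0+315.7)/2 × 3 = 1135.05
  Sum = 4061.025 ng/mL·h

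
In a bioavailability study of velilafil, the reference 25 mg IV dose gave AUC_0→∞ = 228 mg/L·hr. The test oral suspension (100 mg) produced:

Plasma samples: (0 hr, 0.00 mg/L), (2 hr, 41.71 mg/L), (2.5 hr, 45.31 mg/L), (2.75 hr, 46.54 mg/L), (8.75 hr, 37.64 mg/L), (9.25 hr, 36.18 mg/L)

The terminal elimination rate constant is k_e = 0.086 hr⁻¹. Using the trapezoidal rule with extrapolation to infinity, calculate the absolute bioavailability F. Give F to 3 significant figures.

Trapezoidal AUC_0→9.25 (oral suspension):
  [0→2]: (0.00+41.71)/2 × 2 = 41.71
  [2→2.5]: (41.71+45.31)/2 × 0.5 = 21.755
  [2.5→2.75]: (45.31+46.54)/2 × 0.25 = 11.48125
  [2.75→8.75]: (46.54+37.64)/2 × 6 = 252.54
  [8.75→9.25]: (37.64+36.18)/2 × 0.5 = 18.455
  Sum = 345.94125 mg/L·hr
Tail: C_last/k_e = 36.18/0.086 = 420.698
AUC_0→∞ (oral suspension) = 345.94125 + 420.698 = 766.63925 mg/L·hr
F = (AUC_ev/D_ev)/(AUC_iv/D_iv) = (766.63925/100)/(228/25) = 7.6663925/9.12 = 0.8406

F = 0.841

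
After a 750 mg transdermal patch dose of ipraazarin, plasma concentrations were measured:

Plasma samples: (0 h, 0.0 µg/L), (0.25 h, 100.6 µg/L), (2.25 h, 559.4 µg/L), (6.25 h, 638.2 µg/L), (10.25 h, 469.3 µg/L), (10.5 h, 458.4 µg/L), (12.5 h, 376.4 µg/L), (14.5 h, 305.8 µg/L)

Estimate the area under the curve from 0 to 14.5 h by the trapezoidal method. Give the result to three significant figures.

AUC = 6920 µg/L·h

Trapezoidal AUC_0→14.5:
  [0→0.25]: (0.0+100.6)/2 × 0.25 = 12.575
  [0.25→2.25]: (100.6+559.4)/2 × 2 = 660.0
  [2.25→6.25]: (559.4+638.2)/2 × 4 = 2395.2
  [6.25→10.25]: (638.2+469.3)/2 × 4 = 2215.0
  [10.25→10.5]: (469.3+458.4)/2 × 0.25 = 115.9625
  [10.5→12.5]: (458.4+376.4)/2 × 2 = 834.8
  [12.5→14.5]: (376.4+305.8)/2 × 2 = 682.2
  Sum = 6915.7375 µg/L·h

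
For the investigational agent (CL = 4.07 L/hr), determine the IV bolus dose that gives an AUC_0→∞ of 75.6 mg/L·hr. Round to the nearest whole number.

Dose_iv = CL × AUC_0→∞
     = 4.07 × 75.6 = 307.692 mg

Dose = 308 mg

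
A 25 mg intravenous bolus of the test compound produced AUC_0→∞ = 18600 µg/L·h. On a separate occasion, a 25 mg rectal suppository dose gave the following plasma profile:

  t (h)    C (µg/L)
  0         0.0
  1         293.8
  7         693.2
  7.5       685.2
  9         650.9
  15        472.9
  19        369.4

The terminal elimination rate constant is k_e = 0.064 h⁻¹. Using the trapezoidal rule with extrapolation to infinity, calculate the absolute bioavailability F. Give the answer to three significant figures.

F = 0.822

Trapezoidal AUC_0→19 (rectal suppository):
  [0→1]: (0.0+293.8)/2 × 1 = 146.9
  [1→7]: (293.8+693.2)/2 × 6 = 2961.0
  [7→7.5]: (693.2+685.2)/2 × 0.5 = 344.6
  [7.5→9]: (685.2+650.9)/2 × 1.5 = 1002.075
  [9→15]: (650.9+472.9)/2 × 6 = 3371.4
  [15→19]: (472.9+369.4)/2 × 4 = 1684.6
  Sum = 9510.575 µg/L·h
Tail: C_last/k_e = 369.4/0.064 = 5771.875
AUC_0→∞ (rectal suppository) = 9510.575 + 5771.875 = 15282.45 µg/L·h
F = (AUC_ev/D_ev)/(AUC_iv/D_iv) = (15282.45/25)/(18600/25) = 611.298/744 = 0.8216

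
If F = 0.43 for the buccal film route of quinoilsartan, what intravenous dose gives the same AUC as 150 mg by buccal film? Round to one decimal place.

Systemic exposure from an extravascular dose = F × D_ev, so the equivalent IV dose is F × D_ev.
D_iv = F × D_ev = 0.43 × 150 = 64.5 mg

D_iv = 64.5 mg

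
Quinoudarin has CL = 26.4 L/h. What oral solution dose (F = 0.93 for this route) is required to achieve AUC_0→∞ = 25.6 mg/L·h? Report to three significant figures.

Dose = CL × AUC_0→∞ / F
     = 26.4 × 25.6 / 0.93 = 726.71 mg

Dose = 727 mg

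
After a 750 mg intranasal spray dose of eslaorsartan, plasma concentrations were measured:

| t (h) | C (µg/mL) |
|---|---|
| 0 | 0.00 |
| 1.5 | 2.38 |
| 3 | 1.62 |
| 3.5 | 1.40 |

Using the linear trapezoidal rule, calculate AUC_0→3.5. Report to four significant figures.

Trapezoidal AUC_0→3.5:
  [0→1.5]: (0.00+2.38)/2 × 1.5 = 1.785
  [1.5→3]: (2.38+1.62)/2 × 1.5 = 3.0
  [3→3.5]: (1.62+1.40)/2 × 0.5 = 0.755
  Sum = 5.54 µg/mL·h

AUC = 5.540 µg/mL·h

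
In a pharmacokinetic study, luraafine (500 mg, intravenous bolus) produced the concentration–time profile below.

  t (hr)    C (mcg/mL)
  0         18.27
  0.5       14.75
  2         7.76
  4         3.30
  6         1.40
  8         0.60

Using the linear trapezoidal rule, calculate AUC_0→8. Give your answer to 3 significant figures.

AUC = 42.9 mcg/mL·hr

Trapezoidal AUC_0→8:
  [0→0.5]: (18.27+14.75)/2 × 0.5 = 8.255
  [0.5→2]: (14.75+7.76)/2 × 1.5 = 16.8825
  [2→4]: (7.76+3.30)/2 × 2 = 11.06
  [4→6]: (3.30+1.40)/2 × 2 = 4.7
  [6→8]: (1.40+0.60)/2 × 2 = 2.0
  Sum = 42.8975 mcg/mL·hr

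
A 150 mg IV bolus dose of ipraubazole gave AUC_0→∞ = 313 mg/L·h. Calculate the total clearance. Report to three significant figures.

CL = 0.479 L/h

CL = Dose_iv / AUC_0→∞
   = 150 / 313 = 0.479233 L/h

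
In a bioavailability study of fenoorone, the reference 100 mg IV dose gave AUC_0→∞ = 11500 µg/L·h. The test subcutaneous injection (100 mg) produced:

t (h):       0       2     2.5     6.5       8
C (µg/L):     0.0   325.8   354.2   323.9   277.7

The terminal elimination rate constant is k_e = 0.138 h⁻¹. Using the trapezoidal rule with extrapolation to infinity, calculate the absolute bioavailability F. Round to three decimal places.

Trapezoidal AUC_0→8 (subcutaneous injection):
  [0→2]: (0.0+325.8)/2 × 2 = 325.8
  [2→2.5]: (325.8+354.2)/2 × 0.5 = 170.0
  [2.5→6.5]: (354.2+323.9)/2 × 4 = 1356.2
  [6.5→8]: (323.9+277.7)/2 × 1.5 = 451.2
  Sum = 2303.2 µg/L·h
Tail: C_last/k_e = 277.7/0.138 = 2012.319
AUC_0→∞ (subcutaneous injection) = 2303.2 + 2012.319 = 4315.519 µg/L·h
F = (AUC_ev/D_ev)/(AUC_iv/D_iv) = (4315.519/100)/(11500/100) = 43.15519/115 = 0.3753

F = 0.375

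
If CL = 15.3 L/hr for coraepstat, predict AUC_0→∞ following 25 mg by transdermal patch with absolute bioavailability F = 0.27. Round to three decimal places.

AUC_0→∞ = F × Dose / CL
        = 0.27 × 25 / 15.3 = 0.441176 mg/L·hr

AUC = 0.441 mg/L·hr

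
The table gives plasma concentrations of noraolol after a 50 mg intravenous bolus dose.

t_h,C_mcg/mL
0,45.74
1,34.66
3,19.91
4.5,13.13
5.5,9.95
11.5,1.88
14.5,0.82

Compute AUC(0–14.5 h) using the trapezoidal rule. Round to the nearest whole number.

Trapezoidal AUC_0→14.5:
  [0→1]: (45.74+34.66)/2 × 1 = 40.2
  [1→3]: (34.66+19.91)/2 × 2 = 54.57
  [3→4.5]: (19.91+13.13)/2 × 1.5 = 24.78
  [4.5→5.5]: (13.13+9.95)/2 × 1 = 11.54
  [5.5→11.5]: (9.95+1.88)/2 × 6 = 35.49
  [11.5→14.5]: (1.88+0.82)/2 × 3 = 4.05
  Sum = 170.63 mcg/mL·h

AUC = 171 mcg/mL·h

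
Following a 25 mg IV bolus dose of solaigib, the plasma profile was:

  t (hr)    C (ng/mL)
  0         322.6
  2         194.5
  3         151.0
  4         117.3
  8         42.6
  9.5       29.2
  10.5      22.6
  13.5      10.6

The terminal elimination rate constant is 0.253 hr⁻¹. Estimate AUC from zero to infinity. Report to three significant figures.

AUC = 1320 ng/mL·hr

Trapezoidal AUC_0→13.5:
  [0→2]: (322.6+194.5)/2 × 2 = 517.1
  [2→3]: (194.5+151.0)/2 × 1 = 172.75
  [3→4]: (151.0+117.3)/2 × 1 = 134.15
  [4→8]: (117.3+42.6)/2 × 4 = 319.8
  [8→9.5]: (42.6+29.2)/2 × 1.5 = 53.85
  [9.5→10.5]: (29.2+22.6)/2 × 1 = 25.9
  [10.5→13.5]: (22.6+10.6)/2 × 3 = 49.8
  Sum = 1273.35 ng/mL·hr
Extrapolated tail: C_last / k_e = 10.6 / 0.253 = 41.897
AUC_0→∞ = 1273.35 + 41.897 = 1315.247 ng/mL·hr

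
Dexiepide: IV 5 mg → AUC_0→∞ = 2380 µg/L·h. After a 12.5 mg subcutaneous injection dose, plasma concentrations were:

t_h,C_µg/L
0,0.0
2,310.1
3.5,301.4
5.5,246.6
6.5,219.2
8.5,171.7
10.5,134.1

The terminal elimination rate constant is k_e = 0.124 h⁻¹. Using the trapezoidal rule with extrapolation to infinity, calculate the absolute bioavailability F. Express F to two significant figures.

F = 0.56

Trapezoidal AUC_0→10.5 (subcutaneous injection):
  [0→2]: (0.0+310.1)/2 × 2 = 310.1
  [2→3.5]: (310.1+301.4)/2 × 1.5 = 458.625
  [3.5→5.5]: (301.4+246.6)/2 × 2 = 548.0
  [5.5→6.5]: (246.6+219.2)/2 × 1 = 232.9
  [6.5→8.5]: (219.2+171.7)/2 × 2 = 390.9
  [8.5→10.5]: (171.7+134.1)/2 × 2 = 305.8
  Sum = 2246.325 µg/L·h
Tail: C_last/k_e = 134.1/0.124 = 1081.452
AUC_0→∞ (subcutaneous injection) = 2246.325 + 1081.452 = 3327.777 µg/L·h
F = (AUC_ev/D_ev)/(AUC_iv/D_iv) = (3327.777/12.5)/(2380/5) = 266.22216/476 = 0.5593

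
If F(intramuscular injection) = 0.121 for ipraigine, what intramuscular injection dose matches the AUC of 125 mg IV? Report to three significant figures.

For equal systemic exposure: F × D_ev = D_iv
D_ev = D_iv / F = 125 / 0.121 = 1033.06 mg

D_intramuscular = 1030 mg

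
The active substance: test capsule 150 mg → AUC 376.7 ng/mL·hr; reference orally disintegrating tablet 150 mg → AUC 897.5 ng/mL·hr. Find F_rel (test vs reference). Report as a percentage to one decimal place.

F_rel = 42.0%

F_rel = (AUC_test/D_test) / (AUC_ref/D_ref)
      = (376.7/150) / (897.5/150)
      = 2.51133 / 5.98333 = 0.4197 = 41.97%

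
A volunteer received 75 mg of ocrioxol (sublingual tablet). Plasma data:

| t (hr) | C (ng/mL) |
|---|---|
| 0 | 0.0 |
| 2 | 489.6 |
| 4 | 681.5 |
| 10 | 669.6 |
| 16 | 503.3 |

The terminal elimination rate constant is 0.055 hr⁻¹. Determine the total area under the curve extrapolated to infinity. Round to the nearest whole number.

AUC = 18384 ng/mL·hr

Trapezoidal AUC_0→16:
  [0→2]: (0.0+489.6)/2 × 2 = 489.6
  [2→4]: (489.6+681.5)/2 × 2 = 1171.1
  [4→10]: (681.5+669.6)/2 × 6 = 4053.3
  [10→16]: (669.6+503.3)/2 × 6 = 3518.7
  Sum = 9232.7 ng/mL·hr
Extrapolated tail: C_last / k_e = 503.3 / 0.055 = 9150.909
AUC_0→∞ = 9232.7 + 9150.909 = 18383.609 ng/mL·hr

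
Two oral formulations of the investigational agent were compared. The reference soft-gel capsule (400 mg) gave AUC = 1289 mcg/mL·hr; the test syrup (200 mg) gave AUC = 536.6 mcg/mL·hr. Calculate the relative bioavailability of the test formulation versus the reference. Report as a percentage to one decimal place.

F_rel = 83.3%

F_rel = (AUC_test/D_test) / (AUC_ref/D_ref)
      = (536.6/200) / (1289/400)
      = 2.683 / 3.2225 = 0.8326 = 83.26%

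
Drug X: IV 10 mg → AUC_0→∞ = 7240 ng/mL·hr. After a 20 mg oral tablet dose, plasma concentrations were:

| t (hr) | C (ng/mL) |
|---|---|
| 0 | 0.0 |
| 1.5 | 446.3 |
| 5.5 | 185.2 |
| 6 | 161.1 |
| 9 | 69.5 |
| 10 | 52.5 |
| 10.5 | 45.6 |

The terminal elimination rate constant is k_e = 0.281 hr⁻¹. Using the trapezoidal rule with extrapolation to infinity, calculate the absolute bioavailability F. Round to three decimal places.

Trapezoidal AUC_0→10.5 (oral tablet):
  [0→1.5]: (0.0+446.3)/2 × 1.5 = 334.725
  [1.5→5.5]: (446.3+185.2)/2 × 4 = 1263.0
  [5.5→6]: (185.2+161.1)/2 × 0.5 = 86.575
  [6→9]: (161.1+69.5)/2 × 3 = 345.9
  [9→10]: (69.5+52.5)/2 × 1 = 61.0
  [10→10.5]: (52.5+45.6)/2 × 0.5 = 24.525
  Sum = 2115.725 ng/mL·hr
Tail: C_last/k_e = 45.6/0.281 = 162.278
AUC_0→∞ (oral tablet) = 2115.725 + 162.278 = 2278.003 ng/mL·hr
F = (AUC_ev/D_ev)/(AUC_iv/D_iv) = (2278.003/20)/(7240/10) = 113.90015/724 = 0.1573

F = 0.157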